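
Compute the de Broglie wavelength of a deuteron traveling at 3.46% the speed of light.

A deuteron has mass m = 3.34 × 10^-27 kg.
1.91 × 10^-14 m

Using the de Broglie relation λ = h/(mv):

v = 3.46% × c = 1.037 × 10^7 m/s

λ = h/(mv)
λ = (6.626 × 10^-34 J·s) / (3.34 × 10^-27 kg × 1.037 × 10^7 m/s)
λ = 1.91 × 10^-14 m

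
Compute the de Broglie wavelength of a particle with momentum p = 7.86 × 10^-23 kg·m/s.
8.43 × 10^-12 m

Using the de Broglie relation λ = h/p:

λ = h/p
λ = (6.626 × 10^-34 J·s) / (7.86 × 10^-23 kg·m/s)
λ = 8.43 × 10^-12 m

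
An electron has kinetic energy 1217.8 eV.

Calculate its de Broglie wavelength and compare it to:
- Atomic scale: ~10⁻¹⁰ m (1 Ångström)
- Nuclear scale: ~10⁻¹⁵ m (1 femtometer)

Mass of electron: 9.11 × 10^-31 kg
λ = 3.51 × 10^-11 m, which is between nuclear and atomic scales.

Using λ = h/√(2mKE):

KE = 1217.8 eV = 1.951 × 10^-16 J

λ = h/√(2mKE)
λ = (6.626 × 10^-34 J·s) / √(2 × 9.11 × 10^-31 kg × 1.951 × 10^-16 J)
λ = 3.51 × 10^-11 m

Comparison:
- Atomic scale (10⁻¹⁰ m): λ is 0.35× this size
- Nuclear scale (10⁻¹⁵ m): λ is 3.5e+04× this size

The wavelength is between nuclear and atomic scales.

This wavelength is appropriate for probing atomic structure but too large for nuclear physics experiments.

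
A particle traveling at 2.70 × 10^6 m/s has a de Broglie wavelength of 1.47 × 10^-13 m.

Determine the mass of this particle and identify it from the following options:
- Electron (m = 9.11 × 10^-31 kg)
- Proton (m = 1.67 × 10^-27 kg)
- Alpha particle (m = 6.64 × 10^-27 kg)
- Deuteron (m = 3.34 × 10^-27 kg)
The particle is a proton.

From λ = h/(mv), solve for mass:

m = h/(λv)
m = (6.626 × 10^-34 J·s) / (1.47 × 10^-13 m × 2.70 × 10^6 m/s)
m = 1.67 × 10^-27 kg

Comparing with the listed masses, this is closest to a proton.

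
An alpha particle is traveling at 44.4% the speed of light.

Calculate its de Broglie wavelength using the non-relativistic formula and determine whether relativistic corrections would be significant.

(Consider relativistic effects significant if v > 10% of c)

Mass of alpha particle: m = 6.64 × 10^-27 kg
Yes, relativistic corrections are needed.

Using the non-relativistic de Broglie formula λ = h/(mv):

v = 44.4% × c = 1.331 × 10^8 m/s

λ = h/(mv)
λ = (6.626 × 10^-34 J·s) / (6.64 × 10^-27 kg × 1.331 × 10^8 m/s)
λ = 7.50 × 10^-16 m

Since v = 44.4% of c > 10% of c, relativistic corrections ARE significant and the actual wavelength would differ from this non-relativistic estimate.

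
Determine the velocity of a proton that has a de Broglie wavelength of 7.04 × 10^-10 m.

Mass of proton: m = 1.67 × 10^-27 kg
5.64 × 10^2 m/s

From the de Broglie relation λ = h/(mv), we solve for v:

v = h/(mλ)
v = (6.626 × 10^-34 J·s) / (1.67 × 10^-27 kg × 7.04 × 10^-10 m)
v = 5.64 × 10^2 m/s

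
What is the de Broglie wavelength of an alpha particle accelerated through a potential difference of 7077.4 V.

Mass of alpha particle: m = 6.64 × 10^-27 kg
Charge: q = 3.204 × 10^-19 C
1.21 × 10^-13 m

When a particle is accelerated through voltage V, it gains kinetic energy KE = qV.

The de Broglie wavelength is then λ = h/√(2mqV):

λ = h/√(2mqV)
λ = (6.626 × 10^-34 J·s) / √(2 × 6.64 × 10^-27 kg × 3.204 × 10^-19 C × 7077.4 V)
λ = 1.21 × 10^-13 m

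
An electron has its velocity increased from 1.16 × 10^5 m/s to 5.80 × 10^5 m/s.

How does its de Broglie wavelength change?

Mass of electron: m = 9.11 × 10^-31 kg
The wavelength decreases by a factor of 5.

Using λ = h/(mv):

Initial wavelength: λ₁ = h/(mv₁) = 6.27 × 10^-9 m
Final wavelength: λ₂ = h/(mv₂) = 1.25 × 10^-9 m

Since λ ∝ 1/v, when velocity increases by a factor of 5, the wavelength decreases by a factor of 5.

λ₂/λ₁ = v₁/v₂ = 1/5

The wavelength decreases by a factor of 5.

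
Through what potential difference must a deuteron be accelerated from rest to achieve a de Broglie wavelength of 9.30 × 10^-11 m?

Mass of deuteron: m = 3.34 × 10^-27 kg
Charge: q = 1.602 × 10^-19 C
4.74 × 10^-2 V

From λ = h/√(2mqV), we solve for V:

λ² = h²/(2mqV)
V = h²/(2mqλ²)
V = (6.626 × 10^-34 J·s)² / (2 × 3.34 × 10^-27 kg × 1.602 × 10^-19 C × (9.30 × 10^-11 m)²)
V = 4.74 × 10^-2 V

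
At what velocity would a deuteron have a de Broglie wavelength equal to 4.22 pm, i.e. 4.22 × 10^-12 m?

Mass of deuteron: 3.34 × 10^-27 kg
4.70 × 10^4 m/s

From λ = h/(mv), solve for v:

v = h/(mλ)
v = (6.626 × 10^-34 J·s) / (3.34 × 10^-27 kg × 4.22 × 10^-12 m)
v = 4.70 × 10^4 m/s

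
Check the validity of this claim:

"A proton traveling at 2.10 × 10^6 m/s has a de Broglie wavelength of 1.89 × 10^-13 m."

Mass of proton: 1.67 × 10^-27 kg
True

The claim is correct.

Using λ = h/(mv):
λ = (6.626 × 10^-34 J·s) / (1.67 × 10^-27 kg × 2.10 × 10^6 m/s)
λ = 1.89 × 10^-13 m

This matches the claimed value.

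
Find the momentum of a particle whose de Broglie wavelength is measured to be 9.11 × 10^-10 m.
7.27 × 10^-25 kg·m/s

From the de Broglie relation λ = h/p, we solve for p:

p = h/λ
p = (6.626 × 10^-34 J·s) / (9.11 × 10^-10 m)
p = 7.27 × 10^-25 kg·m/s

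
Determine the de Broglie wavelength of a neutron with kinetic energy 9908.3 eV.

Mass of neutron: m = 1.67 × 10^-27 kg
2.88 × 10^-13 m

Using λ = h/√(2mKE):

First convert KE to Joules: KE = 9908.3 eV = 1.587 × 10^-15 J

λ = h/√(2mKE)
λ = (6.626 × 10^-34 J·s) / √(2 × 1.67 × 10^-27 kg × 1.587 × 10^-15 J)
λ = 2.88 × 10^-13 m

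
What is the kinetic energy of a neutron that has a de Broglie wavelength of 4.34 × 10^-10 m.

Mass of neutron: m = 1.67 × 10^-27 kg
6.98 × 10^-22 J (or 4.36 × 10^-3 eV)

From λ = h/√(2mKE), we solve for KE:

λ² = h²/(2mKE)
KE = h²/(2mλ²)
KE = (6.626 × 10^-34 J·s)² / (2 × 1.67 × 10^-27 kg × (4.34 × 10^-10 m)²)
KE = 6.98 × 10^-22 J
KE = 4.36 × 10^-3 eV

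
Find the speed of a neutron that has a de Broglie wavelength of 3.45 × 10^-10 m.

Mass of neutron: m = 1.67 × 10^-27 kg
1.15 × 10^3 m/s

From the de Broglie relation λ = h/(mv), we solve for v:

v = h/(mλ)
v = (6.626 × 10^-34 J·s) / (1.67 × 10^-27 kg × 3.45 × 10^-10 m)
v = 1.15 × 10^3 m/s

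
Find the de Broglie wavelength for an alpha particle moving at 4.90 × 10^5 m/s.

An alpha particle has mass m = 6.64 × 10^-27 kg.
2.04 × 10^-13 m

Using the de Broglie relation λ = h/(mv):

λ = h/(mv)
λ = (6.626 × 10^-34 J·s) / (6.64 × 10^-27 kg × 4.90 × 10^5 m/s)
λ = 2.04 × 10^-13 m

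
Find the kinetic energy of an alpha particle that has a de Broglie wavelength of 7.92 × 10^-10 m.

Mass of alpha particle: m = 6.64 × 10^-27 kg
5.27 × 10^-23 J (or 3.29 × 10^-4 eV)

From λ = h/√(2mKE), we solve for KE:

λ² = h²/(2mKE)
KE = h²/(2mλ²)
KE = (6.626 × 10^-34 J·s)² / (2 × 6.64 × 10^-27 kg × (7.92 × 10^-10 m)²)
KE = 5.27 × 10^-23 J
KE = 3.29 × 10^-4 eV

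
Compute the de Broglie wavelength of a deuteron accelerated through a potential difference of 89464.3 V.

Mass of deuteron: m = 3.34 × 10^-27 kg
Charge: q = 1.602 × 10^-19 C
6.77 × 10^-14 m

When a particle is accelerated through voltage V, it gains kinetic energy KE = qV.

The de Broglie wavelength is then λ = h/√(2mqV):

λ = h/√(2mqV)
λ = (6.626 × 10^-34 J·s) / √(2 × 3.34 × 10^-27 kg × 1.602 × 10^-19 C × 89464.3 V)
λ = 6.77 × 10^-14 m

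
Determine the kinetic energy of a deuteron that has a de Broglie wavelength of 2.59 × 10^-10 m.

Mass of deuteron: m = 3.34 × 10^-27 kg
9.80 × 10^-22 J (or 6.12 × 10^-3 eV)

From λ = h/√(2mKE), we solve for KE:

λ² = h²/(2mKE)
KE = h²/(2mλ²)
KE = (6.626 × 10^-34 J·s)² / (2 × 3.34 × 10^-27 kg × (2.59 × 10^-10 m)²)
KE = 9.80 × 10^-22 J
KE = 6.12 × 10^-3 eV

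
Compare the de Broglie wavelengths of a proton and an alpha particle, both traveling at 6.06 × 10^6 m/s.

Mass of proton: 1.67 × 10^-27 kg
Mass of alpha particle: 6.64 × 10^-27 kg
The proton has the longer wavelength.

Using λ = h/(mv), since both particles have the same velocity, the wavelength depends only on mass.

For proton: λ₁ = h/(m₁v) = 6.55 × 10^-14 m
For alpha particle: λ₂ = h/(m₂v) = 1.65 × 10^-14 m

Since λ ∝ 1/m at constant velocity, the lighter particle has the longer wavelength.

The proton has the longer de Broglie wavelength.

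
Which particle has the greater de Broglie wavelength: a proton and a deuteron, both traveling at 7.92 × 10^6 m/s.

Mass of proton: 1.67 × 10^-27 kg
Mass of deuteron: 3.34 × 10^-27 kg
The proton has the longer wavelength.

Using λ = h/(mv), since both particles have the same velocity, the wavelength depends only on mass.

For proton: λ₁ = h/(m₁v) = 5.01 × 10^-14 m
For deuteron: λ₂ = h/(m₂v) = 2.50 × 10^-14 m

Since λ ∝ 1/m at constant velocity, the lighter particle has the longer wavelength.

The proton has the longer de Broglie wavelength.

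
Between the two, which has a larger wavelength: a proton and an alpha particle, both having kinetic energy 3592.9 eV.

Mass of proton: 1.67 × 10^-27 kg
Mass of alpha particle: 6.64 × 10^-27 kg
The proton has the longer wavelength.

Using λ = h/√(2mKE):

For proton: λ₁ = h/√(2m₁KE) = 4.78 × 10^-13 m
For alpha particle: λ₂ = h/√(2m₂KE) = 2.40 × 10^-13 m

Since λ ∝ 1/√m at constant kinetic energy, the lighter particle has the longer wavelength.

The proton has the longer de Broglie wavelength.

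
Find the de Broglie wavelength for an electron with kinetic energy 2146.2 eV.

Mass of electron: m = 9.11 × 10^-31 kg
2.65 × 10^-11 m

Using λ = h/√(2mKE):

First convert KE to Joules: KE = 2146.2 eV = 3.439 × 10^-16 J

λ = h/√(2mKE)
λ = (6.626 × 10^-34 J·s) / √(2 × 9.11 × 10^-31 kg × 3.439 × 10^-16 J)
λ = 2.65 × 10^-11 m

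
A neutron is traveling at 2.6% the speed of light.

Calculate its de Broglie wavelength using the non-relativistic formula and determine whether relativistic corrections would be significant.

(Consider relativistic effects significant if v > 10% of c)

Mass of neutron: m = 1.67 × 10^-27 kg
No, relativistic corrections are not needed.

Using the non-relativistic de Broglie formula λ = h/(mv):

v = 2.6% × c = 7.795 × 10^6 m/s

λ = h/(mv)
λ = (6.626 × 10^-34 J·s) / (1.67 × 10^-27 kg × 7.795 × 10^6 m/s)
λ = 5.09 × 10^-14 m

Since v = 2.6% of c < 10% of c, relativistic corrections are NOT significant and this non-relativistic result is a good approximation.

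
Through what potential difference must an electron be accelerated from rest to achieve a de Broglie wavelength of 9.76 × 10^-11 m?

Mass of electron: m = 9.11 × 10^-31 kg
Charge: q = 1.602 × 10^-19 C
158 V

From λ = h/√(2mqV), we solve for V:

λ² = h²/(2mqV)
V = h²/(2mqλ²)
V = (6.626 × 10^-34 J·s)² / (2 × 9.11 × 10^-31 kg × 1.602 × 10^-19 C × (9.76 × 10^-11 m)²)
V = 158 V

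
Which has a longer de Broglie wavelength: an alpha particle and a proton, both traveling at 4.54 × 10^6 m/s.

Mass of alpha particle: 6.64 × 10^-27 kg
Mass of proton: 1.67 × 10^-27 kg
The proton has the longer wavelength.

Using λ = h/(mv), since both particles have the same velocity, the wavelength depends only on mass.

For alpha particle: λ₁ = h/(m₁v) = 2.20 × 10^-14 m
For proton: λ₂ = h/(m₂v) = 8.74 × 10^-14 m

Since λ ∝ 1/m at constant velocity, the lighter particle has the longer wavelength.

The proton has the longer de Broglie wavelength.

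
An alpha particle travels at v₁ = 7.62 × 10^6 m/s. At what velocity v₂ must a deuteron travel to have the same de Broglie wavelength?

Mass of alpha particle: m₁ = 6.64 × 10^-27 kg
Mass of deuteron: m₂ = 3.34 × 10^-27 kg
v₂ = 1.51 × 10^7 m/s

For equal de Broglie wavelengths: λ₁ = λ₂

h/(m₁v₁) = h/(m₂v₂)
m₁v₁ = m₂v₂
v₂ = v₁ · (m₁/m₂)

v₂ = 7.62 × 10^6 m/s × (6.64 × 10^-27 kg / 3.34 × 10^-27 kg)
v₂ = 1.51 × 10^7 m/s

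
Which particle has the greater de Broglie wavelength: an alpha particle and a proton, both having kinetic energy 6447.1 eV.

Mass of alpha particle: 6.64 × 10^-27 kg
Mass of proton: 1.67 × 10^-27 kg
The proton has the longer wavelength.

Using λ = h/√(2mKE):

For alpha particle: λ₁ = h/√(2m₁KE) = 1.79 × 10^-13 m
For proton: λ₂ = h/√(2m₂KE) = 3.57 × 10^-13 m

Since λ ∝ 1/√m at constant kinetic energy, the lighter particle has the longer wavelength.

The proton has the longer de Broglie wavelength.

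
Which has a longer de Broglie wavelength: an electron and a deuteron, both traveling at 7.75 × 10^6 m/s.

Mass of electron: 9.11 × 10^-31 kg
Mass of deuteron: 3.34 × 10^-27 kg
The electron has the longer wavelength.

Using λ = h/(mv), since both particles have the same velocity, the wavelength depends only on mass.

For electron: λ₁ = h/(m₁v) = 9.38 × 10^-11 m
For deuteron: λ₂ = h/(m₂v) = 2.56 × 10^-14 m

Since λ ∝ 1/m at constant velocity, the lighter particle has the longer wavelength.

The electron has the longer de Broglie wavelength.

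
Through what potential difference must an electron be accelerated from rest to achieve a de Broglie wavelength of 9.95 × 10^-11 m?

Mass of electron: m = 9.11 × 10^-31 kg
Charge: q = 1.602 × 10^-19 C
152 V

From λ = h/√(2mqV), we solve for V:

λ² = h²/(2mqV)
V = h²/(2mqλ²)
V = (6.626 × 10^-34 J·s)² / (2 × 9.11 × 10^-31 kg × 1.602 × 10^-19 C × (9.95 × 10^-11 m)²)
V = 152 V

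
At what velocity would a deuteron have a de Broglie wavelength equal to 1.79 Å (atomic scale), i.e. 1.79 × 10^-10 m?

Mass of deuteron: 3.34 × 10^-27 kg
1.11 × 10^3 m/s

From λ = h/(mv), solve for v:

v = h/(mλ)
v = (6.626 × 10^-34 J·s) / (3.34 × 10^-27 kg × 1.79 × 10^-10 m)
v = 1.11 × 10^3 m/s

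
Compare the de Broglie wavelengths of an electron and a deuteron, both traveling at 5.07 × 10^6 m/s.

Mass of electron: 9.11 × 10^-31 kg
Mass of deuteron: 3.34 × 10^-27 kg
The electron has the longer wavelength.

Using λ = h/(mv), since both particles have the same velocity, the wavelength depends only on mass.

For electron: λ₁ = h/(m₁v) = 1.43 × 10^-10 m
For deuteron: λ₂ = h/(m₂v) = 3.91 × 10^-14 m

Since λ ∝ 1/m at constant velocity, the lighter particle has the longer wavelength.

The electron has the longer de Broglie wavelength.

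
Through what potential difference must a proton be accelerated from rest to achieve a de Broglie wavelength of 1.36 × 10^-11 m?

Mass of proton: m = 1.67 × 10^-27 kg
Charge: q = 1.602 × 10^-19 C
4.44 V

From λ = h/√(2mqV), we solve for V:

λ² = h²/(2mqV)
V = h²/(2mqλ²)
V = (6.626 × 10^-34 J·s)² / (2 × 1.67 × 10^-27 kg × 1.602 × 10^-19 C × (1.36 × 10^-11 m)²)
V = 4.44 V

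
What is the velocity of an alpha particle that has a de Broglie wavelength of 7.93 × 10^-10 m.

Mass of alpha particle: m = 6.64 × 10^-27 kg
1.26 × 10^2 m/s

From the de Broglie relation λ = h/(mv), we solve for v:

v = h/(mλ)
v = (6.626 × 10^-34 J·s) / (6.64 × 10^-27 kg × 7.93 × 10^-10 m)
v = 1.26 × 10^2 m/s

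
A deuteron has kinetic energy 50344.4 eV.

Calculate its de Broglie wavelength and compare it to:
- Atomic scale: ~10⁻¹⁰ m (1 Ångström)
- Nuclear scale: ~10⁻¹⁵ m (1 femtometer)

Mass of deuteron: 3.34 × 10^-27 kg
λ = 9.03 × 10^-14 m, which is between nuclear and atomic scales.

Using λ = h/√(2mKE):

KE = 50344.4 eV = 8.066 × 10^-15 J

λ = h/√(2mKE)
λ = (6.626 × 10^-34 J·s) / √(2 × 3.34 × 10^-27 kg × 8.066 × 10^-15 J)
λ = 9.03 × 10^-14 m

Comparison:
- Atomic scale (10⁻¹⁰ m): λ is 0.0009× this size
- Nuclear scale (10⁻¹⁵ m): λ is 90× this size

The wavelength is between nuclear and atomic scales.

This wavelength is appropriate for probing atomic structure but too large for nuclear physics experiments.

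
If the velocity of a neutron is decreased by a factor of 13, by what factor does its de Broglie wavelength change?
The wavelength increases by a factor of 13.

From λ = h/(mv), the wavelength is inversely proportional to velocity:

λ ∝ 1/v

If v → v/13, then λ → 13λ

When velocity is decreased by a factor of 13, the wavelength increases by a factor of 13.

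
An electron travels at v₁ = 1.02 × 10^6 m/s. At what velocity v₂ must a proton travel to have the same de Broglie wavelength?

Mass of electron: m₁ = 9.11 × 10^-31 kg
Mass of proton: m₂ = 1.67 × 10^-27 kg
v₂ = 5.56 × 10^2 m/s

For equal de Broglie wavelengths: λ₁ = λ₂

h/(m₁v₁) = h/(m₂v₂)
m₁v₁ = m₂v₂
v₂ = v₁ · (m₁/m₂)

v₂ = 1.02 × 10^6 m/s × (9.11 × 10^-31 kg / 1.67 × 10^-27 kg)
v₂ = 5.56 × 10^2 m/s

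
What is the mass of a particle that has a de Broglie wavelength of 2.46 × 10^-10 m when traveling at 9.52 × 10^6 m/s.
2.83 × 10^-31 kg

From the de Broglie relation λ = h/(mv), we solve for m:

m = h/(λv)
m = (6.626 × 10^-34 J·s) / (2.46 × 10^-10 m × 9.52 × 10^6 m/s)
m = 2.83 × 10^-31 kg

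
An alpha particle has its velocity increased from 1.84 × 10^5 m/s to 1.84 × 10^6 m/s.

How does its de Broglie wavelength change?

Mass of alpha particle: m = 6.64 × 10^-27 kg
The wavelength decreases by a factor of 10.

Using λ = h/(mv):

Initial wavelength: λ₁ = h/(mv₁) = 5.42 × 10^-13 m
Final wavelength: λ₂ = h/(mv₂) = 5.42 × 10^-14 m

Since λ ∝ 1/v, when velocity increases by a factor of 10, the wavelength decreases by a factor of 10.

λ₂/λ₁ = v₁/v₂ = 1/10

The wavelength decreases by a factor of 10.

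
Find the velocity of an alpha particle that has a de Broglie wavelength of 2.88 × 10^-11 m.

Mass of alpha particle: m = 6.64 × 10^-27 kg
3.46 × 10^3 m/s

From the de Broglie relation λ = h/(mv), we solve for v:

v = h/(mλ)
v = (6.626 × 10^-34 J·s) / (6.64 × 10^-27 kg × 2.88 × 10^-11 m)
v = 3.46 × 10^3 m/s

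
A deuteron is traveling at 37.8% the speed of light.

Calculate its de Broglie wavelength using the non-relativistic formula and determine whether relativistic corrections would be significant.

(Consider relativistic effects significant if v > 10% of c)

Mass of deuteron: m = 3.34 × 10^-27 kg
Yes, relativistic corrections are needed.

Using the non-relativistic de Broglie formula λ = h/(mv):

v = 37.8% × c = 1.133 × 10^8 m/s

λ = h/(mv)
λ = (6.626 × 10^-34 J·s) / (3.34 × 10^-27 kg × 1.133 × 10^8 m/s)
λ = 1.75 × 10^-15 m

Since v = 37.8% of c > 10% of c, relativistic corrections ARE significant and the actual wavelength would differ from this non-relativistic estimate.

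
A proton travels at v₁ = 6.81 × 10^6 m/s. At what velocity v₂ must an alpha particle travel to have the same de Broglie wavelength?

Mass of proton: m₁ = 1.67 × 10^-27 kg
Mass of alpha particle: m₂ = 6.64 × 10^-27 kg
v₂ = 1.71 × 10^6 m/s

For equal de Broglie wavelengths: λ₁ = λ₂

h/(m₁v₁) = h/(m₂v₂)
m₁v₁ = m₂v₂
v₂ = v₁ · (m₁/m₂)

v₂ = 6.81 × 10^6 m/s × (1.67 × 10^-27 kg / 6.64 × 10^-27 kg)
v₂ = 1.71 × 10^6 m/s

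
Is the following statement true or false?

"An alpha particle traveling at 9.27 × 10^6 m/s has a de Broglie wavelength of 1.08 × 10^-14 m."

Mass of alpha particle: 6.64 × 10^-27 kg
True

The claim is correct.

Using λ = h/(mv):
λ = (6.626 × 10^-34 J·s) / (6.64 × 10^-27 kg × 9.27 × 10^6 m/s)
λ = 1.08 × 10^-14 m

This matches the claimed value.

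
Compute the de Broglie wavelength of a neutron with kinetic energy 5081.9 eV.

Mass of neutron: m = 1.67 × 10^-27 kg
4.02 × 10^-13 m

Using λ = h/√(2mKE):

First convert KE to Joules: KE = 5081.9 eV = 8.142 × 10^-16 J

λ = h/√(2mKE)
λ = (6.626 × 10^-34 J·s) / √(2 × 1.67 × 10^-27 kg × 8.142 × 10^-16 J)
λ = 4.02 × 10^-13 m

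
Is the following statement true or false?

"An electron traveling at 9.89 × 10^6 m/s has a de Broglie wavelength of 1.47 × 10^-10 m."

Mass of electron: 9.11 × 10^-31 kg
False

The claim is incorrect.

Using λ = h/(mv):
λ = (6.626 × 10^-34 J·s) / (9.11 × 10^-31 kg × 9.89 × 10^6 m/s)
λ = 7.35 × 10^-11 m

The actual wavelength differs from the claimed 1.47 × 10^-10 m.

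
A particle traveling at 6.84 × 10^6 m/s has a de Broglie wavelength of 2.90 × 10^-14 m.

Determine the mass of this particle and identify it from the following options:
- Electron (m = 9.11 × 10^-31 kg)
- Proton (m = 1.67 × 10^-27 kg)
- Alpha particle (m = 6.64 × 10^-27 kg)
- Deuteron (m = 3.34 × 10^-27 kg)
The particle is a deuteron.

From λ = h/(mv), solve for mass:

m = h/(λv)
m = (6.626 × 10^-34 J·s) / (2.90 × 10^-14 m × 6.84 × 10^6 m/s)
m = 3.34 × 10^-27 kg

Comparing with the listed masses, this is closest to a deuteron.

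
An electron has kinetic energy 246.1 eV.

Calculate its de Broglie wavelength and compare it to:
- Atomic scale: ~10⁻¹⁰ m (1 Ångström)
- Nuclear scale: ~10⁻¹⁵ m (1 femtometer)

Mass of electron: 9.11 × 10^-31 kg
λ = 7.82 × 10^-11 m, which is between nuclear and atomic scales.

Using λ = h/√(2mKE):

KE = 246.1 eV = 3.943 × 10^-17 J

λ = h/√(2mKE)
λ = (6.626 × 10^-34 J·s) / √(2 × 9.11 × 10^-31 kg × 3.943 × 10^-17 J)
λ = 7.82 × 10^-11 m

Comparison:
- Atomic scale (10⁻¹⁰ m): λ is 0.78× this size
- Nuclear scale (10⁻¹⁵ m): λ is 7.8e+04× this size

The wavelength is between nuclear and atomic scales.

This wavelength is appropriate for probing atomic structure but too large for nuclear physics experiments.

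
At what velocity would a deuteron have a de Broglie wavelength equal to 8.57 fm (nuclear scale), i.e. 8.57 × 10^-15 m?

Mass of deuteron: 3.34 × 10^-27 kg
2.31 × 10^7 m/s

From λ = h/(mv), solve for v:

v = h/(mλ)
v = (6.626 × 10^-34 J·s) / (3.34 × 10^-27 kg × 8.57 × 10^-15 m)
v = 2.31 × 10^7 m/s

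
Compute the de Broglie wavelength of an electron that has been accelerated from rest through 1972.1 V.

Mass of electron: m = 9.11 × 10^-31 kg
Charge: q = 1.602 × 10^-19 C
2.76 × 10^-11 m

When a particle is accelerated through voltage V, it gains kinetic energy KE = qV.

The de Broglie wavelength is then λ = h/√(2mqV):

λ = h/√(2mqV)
λ = (6.626 × 10^-34 J·s) / √(2 × 9.11 × 10^-31 kg × 1.602 × 10^-19 C × 1972.1 V)
λ = 2.76 × 10^-11 m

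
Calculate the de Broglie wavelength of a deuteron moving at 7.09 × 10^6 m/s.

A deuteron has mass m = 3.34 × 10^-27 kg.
2.80 × 10^-14 m

Using the de Broglie relation λ = h/(mv):

λ = h/(mv)
λ = (6.626 × 10^-34 J·s) / (3.34 × 10^-27 kg × 7.09 × 10^6 m/s)
λ = 2.80 × 10^-14 m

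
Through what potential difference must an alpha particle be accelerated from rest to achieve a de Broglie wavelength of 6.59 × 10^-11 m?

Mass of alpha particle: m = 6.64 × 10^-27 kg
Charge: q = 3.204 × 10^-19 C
2.38 × 10^-2 V

From λ = h/√(2mqV), we solve for V:

λ² = h²/(2mqV)
V = h²/(2mqλ²)
V = (6.626 × 10^-34 J·s)² / (2 × 6.64 × 10^-27 kg × 3.204 × 10^-19 C × (6.59 × 10^-11 m)²)
V = 2.38 × 10^-2 V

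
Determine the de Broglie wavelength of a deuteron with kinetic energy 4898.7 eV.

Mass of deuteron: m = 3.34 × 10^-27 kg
2.89 × 10^-13 m

Using λ = h/√(2mKE):

First convert KE to Joules: KE = 4898.7 eV = 7.849 × 10^-16 J

λ = h/√(2mKE)
λ = (6.626 × 10^-34 J·s) / √(2 × 3.34 × 10^-27 kg × 7.849 × 10^-16 J)
λ = 2.89 × 10^-13 m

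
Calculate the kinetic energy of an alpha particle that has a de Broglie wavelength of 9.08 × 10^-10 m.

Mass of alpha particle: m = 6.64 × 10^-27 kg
4.01 × 10^-23 J (or 2.50 × 10^-4 eV)

From λ = h/√(2mKE), we solve for KE:

λ² = h²/(2mKE)
KE = h²/(2mλ²)
KE = (6.626 × 10^-34 J·s)² / (2 × 6.64 × 10^-27 kg × (9.08 × 10^-10 m)²)
KE = 4.01 × 10^-23 J
KE = 2.50 × 10^-4 eV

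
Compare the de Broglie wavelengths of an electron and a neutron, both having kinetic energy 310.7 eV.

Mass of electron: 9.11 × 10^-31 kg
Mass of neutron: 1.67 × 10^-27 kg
The electron has the longer wavelength.

Using λ = h/√(2mKE):

For electron: λ₁ = h/√(2m₁KE) = 6.96 × 10^-11 m
For neutron: λ₂ = h/√(2m₂KE) = 1.62 × 10^-12 m

Since λ ∝ 1/√m at constant kinetic energy, the lighter particle has the longer wavelength.

The electron has the longer de Broglie wavelength.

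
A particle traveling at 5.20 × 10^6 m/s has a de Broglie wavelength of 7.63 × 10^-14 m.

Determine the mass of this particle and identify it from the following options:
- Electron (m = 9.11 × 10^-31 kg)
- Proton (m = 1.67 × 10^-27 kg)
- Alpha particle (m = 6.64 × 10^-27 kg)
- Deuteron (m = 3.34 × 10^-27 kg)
The particle is a proton.

From λ = h/(mv), solve for mass:

m = h/(λv)
m = (6.626 × 10^-34 J·s) / (7.63 × 10^-14 m × 5.20 × 10^6 m/s)
m = 1.67 × 10^-27 kg

Comparing with the listed masses, this is closest to a proton.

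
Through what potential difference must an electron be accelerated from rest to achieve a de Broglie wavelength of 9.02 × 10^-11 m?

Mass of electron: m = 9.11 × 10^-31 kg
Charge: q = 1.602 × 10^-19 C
185 V

From λ = h/√(2mqV), we solve for V:

λ² = h²/(2mqV)
V = h²/(2mqλ²)
V = (6.626 × 10^-34 J·s)² / (2 × 9.11 × 10^-31 kg × 1.602 × 10^-19 C × (9.02 × 10^-11 m)²)
V = 185 V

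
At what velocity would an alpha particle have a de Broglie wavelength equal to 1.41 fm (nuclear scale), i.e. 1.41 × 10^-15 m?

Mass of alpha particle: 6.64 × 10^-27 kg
7.08 × 10^7 m/s

From λ = h/(mv), solve for v:

v = h/(mλ)
v = (6.626 × 10^-34 J·s) / (6.64 × 10^-27 kg × 1.41 × 10^-15 m)
v = 7.08 × 10^7 m/s

Note: This velocity is 23.6% of the speed of light, so relativistic corrections would be needed for a more accurate calculation.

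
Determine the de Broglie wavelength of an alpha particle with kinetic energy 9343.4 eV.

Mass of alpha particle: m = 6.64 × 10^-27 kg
1.49 × 10^-13 m

Using λ = h/√(2mKE):

First convert KE to Joules: KE = 9343.4 eV = 1.497 × 10^-15 J

λ = h/√(2mKE)
λ = (6.626 × 10^-34 J·s) / √(2 × 6.64 × 10^-27 kg × 1.497 × 10^-15 J)
λ = 1.49 × 10^-13 m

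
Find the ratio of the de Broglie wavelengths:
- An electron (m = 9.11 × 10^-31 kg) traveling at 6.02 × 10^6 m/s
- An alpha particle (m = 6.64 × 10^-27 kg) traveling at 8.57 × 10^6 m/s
λ₁/λ₂ = 1.04 × 10^4

Using λ = h/(mv):

λ₁ = h/(m₁v₁) = 1.21 × 10^-10 m
λ₂ = h/(m₂v₂) = 1.16 × 10^-14 m

Ratio λ₁/λ₂ = (m₂v₂)/(m₁v₁)
         = (6.64 × 10^-27 kg × 8.57 × 10^6 m/s) / (9.11 × 10^-31 kg × 6.02 × 10^6 m/s)
         = 1.04 × 10^4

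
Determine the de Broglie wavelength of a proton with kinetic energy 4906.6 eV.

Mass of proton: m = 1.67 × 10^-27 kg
4.09 × 10^-13 m

Using λ = h/√(2mKE):

First convert KE to Joules: KE = 4906.6 eV = 7.861 × 10^-16 J

λ = h/√(2mKE)
λ = (6.626 × 10^-34 J·s) / √(2 × 1.67 × 10^-27 kg × 7.861 × 10^-16 J)
λ = 4.09 × 10^-13 m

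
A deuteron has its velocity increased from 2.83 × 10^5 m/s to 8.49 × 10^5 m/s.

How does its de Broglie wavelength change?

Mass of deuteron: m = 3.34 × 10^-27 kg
The wavelength decreases by a factor of 3.

Using λ = h/(mv):

Initial wavelength: λ₁ = h/(mv₁) = 7.01 × 10^-13 m
Final wavelength: λ₂ = h/(mv₂) = 2.34 × 10^-13 m

Since λ ∝ 1/v, when velocity increases by a factor of 3, the wavelength decreases by a factor of 3.

λ₂/λ₁ = v₁/v₂ = 1/3

The wavelength decreases by a factor of 3.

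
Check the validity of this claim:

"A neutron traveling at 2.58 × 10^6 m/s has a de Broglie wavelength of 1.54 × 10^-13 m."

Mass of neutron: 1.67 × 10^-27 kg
True

The claim is correct.

Using λ = h/(mv):
λ = (6.626 × 10^-34 J·s) / (1.67 × 10^-27 kg × 2.58 × 10^6 m/s)
λ = 1.54 × 10^-13 m

This matches the claimed value.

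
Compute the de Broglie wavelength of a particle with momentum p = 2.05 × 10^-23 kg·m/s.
3.23 × 10^-11 m

Using the de Broglie relation λ = h/p:

λ = h/p
λ = (6.626 × 10^-34 J·s) / (2.05 × 10^-23 kg·m/s)
λ = 3.23 × 10^-11 m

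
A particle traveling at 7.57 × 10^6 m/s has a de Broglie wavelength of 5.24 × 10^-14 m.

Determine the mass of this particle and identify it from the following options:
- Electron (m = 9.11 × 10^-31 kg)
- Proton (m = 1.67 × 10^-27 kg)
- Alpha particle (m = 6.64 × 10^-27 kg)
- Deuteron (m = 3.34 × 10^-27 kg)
The particle is a proton.

From λ = h/(mv), solve for mass:

m = h/(λv)
m = (6.626 × 10^-34 J·s) / (5.24 × 10^-14 m × 7.57 × 10^6 m/s)
m = 1.67 × 10^-27 kg

Comparing with the listed masses, this is closest to a proton.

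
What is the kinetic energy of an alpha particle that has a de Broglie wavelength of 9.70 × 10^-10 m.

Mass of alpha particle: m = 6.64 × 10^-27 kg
3.51 × 10^-23 J (or 2.19 × 10^-4 eV)

From λ = h/√(2mKE), we solve for KE:

λ² = h²/(2mKE)
KE = h²/(2mλ²)
KE = (6.626 × 10^-34 J·s)² / (2 × 6.64 × 10^-27 kg × (9.70 × 10^-10 m)²)
KE = 3.51 × 10^-23 J
KE = 2.19 × 10^-4 eV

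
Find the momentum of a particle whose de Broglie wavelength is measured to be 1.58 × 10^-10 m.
4.19 × 10^-24 kg·m/s

From the de Broglie relation λ = h/p, we solve for p:

p = h/λ
p = (6.626 × 10^-34 J·s) / (1.58 × 10^-10 m)
p = 4.19 × 10^-24 kg·m/s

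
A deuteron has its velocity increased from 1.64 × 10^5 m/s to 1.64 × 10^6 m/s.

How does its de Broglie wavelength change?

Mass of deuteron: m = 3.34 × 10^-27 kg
The wavelength decreases by a factor of 10.

Using λ = h/(mv):

Initial wavelength: λ₁ = h/(mv₁) = 1.21 × 10^-12 m
Final wavelength: λ₂ = h/(mv₂) = 1.21 × 10^-13 m

Since λ ∝ 1/v, when velocity increases by a factor of 10, the wavelength decreases by a factor of 10.

λ₂/λ₁ = v₁/v₂ = 1/10

The wavelength decreases by a factor of 10.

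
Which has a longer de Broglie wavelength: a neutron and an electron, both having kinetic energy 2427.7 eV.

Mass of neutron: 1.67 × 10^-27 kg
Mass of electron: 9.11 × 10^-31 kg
The electron has the longer wavelength.

Using λ = h/√(2mKE):

For neutron: λ₁ = h/√(2m₁KE) = 5.81 × 10^-13 m
For electron: λ₂ = h/√(2m₂KE) = 2.49 × 10^-11 m

Since λ ∝ 1/√m at constant kinetic energy, the lighter particle has the longer wavelength.

The electron has the longer de Broglie wavelength.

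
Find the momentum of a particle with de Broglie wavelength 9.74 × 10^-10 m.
6.80 × 10^-25 kg·m/s

From the de Broglie relation λ = h/p, we solve for p:

p = h/λ
p = (6.626 × 10^-34 J·s) / (9.74 × 10^-10 m)
p = 6.80 × 10^-25 kg·m/s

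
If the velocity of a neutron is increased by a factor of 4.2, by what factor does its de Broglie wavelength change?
The wavelength decreases by a factor of 4.2.

From λ = h/(mv), the wavelength is inversely proportional to velocity:

λ ∝ 1/v

If v → 4.2v, then λ → λ/4.2

When velocity is increased by a factor of 4.2, the wavelength decreases by a factor of 4.2.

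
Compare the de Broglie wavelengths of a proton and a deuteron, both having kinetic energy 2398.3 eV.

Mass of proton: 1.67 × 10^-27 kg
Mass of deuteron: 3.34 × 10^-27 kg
The proton has the longer wavelength.

Using λ = h/√(2mKE):

For proton: λ₁ = h/√(2m₁KE) = 5.85 × 10^-13 m
For deuteron: λ₂ = h/√(2m₂KE) = 4.14 × 10^-13 m

Since λ ∝ 1/√m at constant kinetic energy, the lighter particle has the longer wavelength.

The proton has the longer de Broglie wavelength.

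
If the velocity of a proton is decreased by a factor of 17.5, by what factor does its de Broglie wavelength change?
The wavelength increases by a factor of 17.5.

From λ = h/(mv), the wavelength is inversely proportional to velocity:

λ ∝ 1/v

If v → v/17.5, then λ → 17.5λ

When velocity is decreased by a factor of 17.5, the wavelength increases by a factor of 17.5.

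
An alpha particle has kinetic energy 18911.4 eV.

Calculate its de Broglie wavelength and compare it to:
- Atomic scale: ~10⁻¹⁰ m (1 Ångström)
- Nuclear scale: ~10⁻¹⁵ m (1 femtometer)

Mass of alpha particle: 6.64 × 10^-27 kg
λ = 1.04 × 10^-13 m, which is between nuclear and atomic scales.

Using λ = h/√(2mKE):

KE = 18911.4 eV = 3.030 × 10^-15 J

λ = h/√(2mKE)
λ = (6.626 × 10^-34 J·s) / √(2 × 6.64 × 10^-27 kg × 3.030 × 10^-15 J)
λ = 1.04 × 10^-13 m

Comparison:
- Atomic scale (10⁻¹⁰ m): λ is 0.001× this size
- Nuclear scale (10⁻¹⁵ m): λ is 1e+02× this size

The wavelength is between nuclear and atomic scales.

This wavelength is appropriate for probing atomic structure but too large for nuclear physics experiments.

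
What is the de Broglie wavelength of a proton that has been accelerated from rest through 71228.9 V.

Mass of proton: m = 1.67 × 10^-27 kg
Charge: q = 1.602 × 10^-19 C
1.07 × 10^-13 m

When a particle is accelerated through voltage V, it gains kinetic energy KE = qV.

The de Broglie wavelength is then λ = h/√(2mqV):

λ = h/√(2mqV)
λ = (6.626 × 10^-34 J·s) / √(2 × 1.67 × 10^-27 kg × 1.602 × 10^-19 C × 71228.9 V)
λ = 1.07 × 10^-13 m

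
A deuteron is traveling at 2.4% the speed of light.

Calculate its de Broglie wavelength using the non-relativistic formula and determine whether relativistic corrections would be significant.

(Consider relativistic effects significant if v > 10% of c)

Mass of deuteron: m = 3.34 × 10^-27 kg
No, relativistic corrections are not needed.

Using the non-relativistic de Broglie formula λ = h/(mv):

v = 2.4% × c = 7.195 × 10^6 m/s

λ = h/(mv)
λ = (6.626 × 10^-34 J·s) / (3.34 × 10^-27 kg × 7.195 × 10^6 m/s)
λ = 2.76 × 10^-14 m

Since v = 2.4% of c < 10% of c, relativistic corrections are NOT significant and this non-relativistic result is a good approximation.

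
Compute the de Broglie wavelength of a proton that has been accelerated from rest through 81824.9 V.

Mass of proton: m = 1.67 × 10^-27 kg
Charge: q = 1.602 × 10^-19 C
1.00 × 10^-13 m

When a particle is accelerated through voltage V, it gains kinetic energy KE = qV.

The de Broglie wavelength is then λ = h/√(2mqV):

λ = h/√(2mqV)
λ = (6.626 × 10^-34 J·s) / √(2 × 1.67 × 10^-27 kg × 1.602 × 10^-19 C × 81824.9 V)
λ = 1.00 × 10^-13 m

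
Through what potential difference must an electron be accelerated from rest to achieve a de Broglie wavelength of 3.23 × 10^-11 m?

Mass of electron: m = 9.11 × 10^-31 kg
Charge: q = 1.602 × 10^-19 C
1.44 × 10^3 V

From λ = h/√(2mqV), we solve for V:

λ² = h²/(2mqV)
V = h²/(2mqλ²)
V = (6.626 × 10^-34 J·s)² / (2 × 9.11 × 10^-31 kg × 1.602 × 10^-19 C × (3.23 × 10^-11 m)²)
V = 1.44 × 10^3 V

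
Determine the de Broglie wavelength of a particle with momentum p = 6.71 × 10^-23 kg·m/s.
9.87 × 10^-12 m

Using the de Broglie relation λ = h/p:

λ = h/p
λ = (6.626 × 10^-34 J·s) / (6.71 × 10^-23 kg·m/s)
λ = 9.87 × 10^-12 m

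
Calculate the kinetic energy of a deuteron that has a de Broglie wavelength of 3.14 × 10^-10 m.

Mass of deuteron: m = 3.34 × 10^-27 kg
6.67 × 10^-22 J (or 4.16 × 10^-3 eV)

From λ = h/√(2mKE), we solve for KE:

λ² = h²/(2mKE)
KE = h²/(2mλ²)
KE = (6.626 × 10^-34 J·s)² / (2 × 3.34 × 10^-27 kg × (3.14 × 10^-10 m)²)
KE = 6.67 × 10^-22 J
KE = 4.16 × 10^-3 eV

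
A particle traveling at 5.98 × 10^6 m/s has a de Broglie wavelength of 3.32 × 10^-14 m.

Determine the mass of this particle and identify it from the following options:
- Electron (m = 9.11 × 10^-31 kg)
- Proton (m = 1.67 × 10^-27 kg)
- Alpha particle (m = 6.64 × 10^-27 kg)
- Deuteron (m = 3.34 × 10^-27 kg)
The particle is a deuteron.

From λ = h/(mv), solve for mass:

m = h/(λv)
m = (6.626 × 10^-34 J·s) / (3.32 × 10^-14 m × 5.98 × 10^6 m/s)
m = 3.34 × 10^-27 kg

Comparing with the listed masses, this is closest to a deuteron.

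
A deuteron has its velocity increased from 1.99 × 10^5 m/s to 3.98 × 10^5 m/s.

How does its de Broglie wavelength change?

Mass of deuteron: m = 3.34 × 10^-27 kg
The wavelength decreases by a factor of 2.

Using λ = h/(mv):

Initial wavelength: λ₁ = h/(mv₁) = 9.97 × 10^-13 m
Final wavelength: λ₂ = h/(mv₂) = 4.98 × 10^-13 m

Since λ ∝ 1/v, when velocity increases by a factor of 2, the wavelength decreases by a factor of 2.

λ₂/λ₁ = v₁/v₂ = 1/2

The wavelength decreases by a factor of 2.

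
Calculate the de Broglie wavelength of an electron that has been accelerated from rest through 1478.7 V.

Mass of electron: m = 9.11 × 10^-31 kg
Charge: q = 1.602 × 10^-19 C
3.19 × 10^-11 m

When a particle is accelerated through voltage V, it gains kinetic energy KE = qV.

The de Broglie wavelength is then λ = h/√(2mqV):

λ = h/√(2mqV)
λ = (6.626 × 10^-34 J·s) / √(2 × 9.11 × 10^-31 kg × 1.602 × 10^-19 C × 1478.7 V)
λ = 3.19 × 10^-11 m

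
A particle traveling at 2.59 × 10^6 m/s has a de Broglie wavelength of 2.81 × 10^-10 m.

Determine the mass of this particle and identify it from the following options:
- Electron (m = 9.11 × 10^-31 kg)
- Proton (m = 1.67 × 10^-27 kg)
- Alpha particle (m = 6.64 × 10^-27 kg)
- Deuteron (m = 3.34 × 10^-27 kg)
The particle is an electron.

From λ = h/(mv), solve for mass:

m = h/(λv)
m = (6.626 × 10^-34 J·s) / (2.81 × 10^-10 m × 2.59 × 10^6 m/s)
m = 9.10 × 10^-31 kg

Comparing with the listed masses, this is closest to an electron.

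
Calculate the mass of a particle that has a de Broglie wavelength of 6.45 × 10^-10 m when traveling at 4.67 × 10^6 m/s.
2.20 × 10^-31 kg

From the de Broglie relation λ = h/(mv), we solve for m:

m = h/(λv)
m = (6.626 × 10^-34 J·s) / (6.45 × 10^-10 m × 4.67 × 10^6 m/s)
m = 2.20 × 10^-31 kg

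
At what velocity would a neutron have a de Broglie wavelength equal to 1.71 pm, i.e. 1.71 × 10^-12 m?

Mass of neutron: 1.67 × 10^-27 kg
2.32 × 10^5 m/s

From λ = h/(mv), solve for v:

v = h/(mλ)
v = (6.626 × 10^-34 J·s) / (1.67 × 10^-27 kg × 1.71 × 10^-12 m)
v = 2.32 × 10^5 m/s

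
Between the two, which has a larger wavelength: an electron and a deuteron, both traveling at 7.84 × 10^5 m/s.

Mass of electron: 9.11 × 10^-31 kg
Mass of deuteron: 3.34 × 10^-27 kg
The electron has the longer wavelength.

Using λ = h/(mv), since both particles have the same velocity, the wavelength depends only on mass.

For electron: λ₁ = h/(m₁v) = 9.28 × 10^-10 m
For deuteron: λ₂ = h/(m₂v) = 2.53 × 10^-13 m

Since λ ∝ 1/m at constant velocity, the lighter particle has the longer wavelength.

The electron has the longer de Broglie wavelength.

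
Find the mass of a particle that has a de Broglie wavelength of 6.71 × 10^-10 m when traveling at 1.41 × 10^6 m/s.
7.00 × 10^-31 kg

From the de Broglie relation λ = h/(mv), we solve for m:

m = h/(λv)
m = (6.626 × 10^-34 J·s) / (6.71 × 10^-10 m × 1.41 × 10^6 m/s)
m = 7.00 × 10^-31 kg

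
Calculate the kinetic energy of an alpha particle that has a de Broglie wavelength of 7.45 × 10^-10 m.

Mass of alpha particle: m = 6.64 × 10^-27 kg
5.96 × 10^-23 J (or 3.72 × 10^-4 eV)

From λ = h/√(2mKE), we solve for KE:

λ² = h²/(2mKE)
KE = h²/(2mλ²)
KE = (6.626 × 10^-34 J·s)² / (2 × 6.64 × 10^-27 kg × (7.45 × 10^-10 m)²)
KE = 5.96 × 10^-23 J
KE = 3.72 × 10^-4 eV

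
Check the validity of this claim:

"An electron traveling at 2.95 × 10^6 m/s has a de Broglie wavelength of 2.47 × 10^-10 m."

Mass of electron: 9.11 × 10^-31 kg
True

The claim is correct.

Using λ = h/(mv):
λ = (6.626 × 10^-34 J·s) / (9.11 × 10^-31 kg × 2.95 × 10^6 m/s)
λ = 2.47 × 10^-10 m

This matches the claimed value.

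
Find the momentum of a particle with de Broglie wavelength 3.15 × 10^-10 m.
2.10 × 10^-24 kg·m/s

From the de Broglie relation λ = h/p, we solve for p:

p = h/λ
p = (6.626 × 10^-34 J·s) / (3.15 × 10^-10 m)
p = 2.10 × 10^-24 kg·m/s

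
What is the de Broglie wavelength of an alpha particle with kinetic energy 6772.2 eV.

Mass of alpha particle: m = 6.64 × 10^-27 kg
1.75 × 10^-13 m

Using λ = h/√(2mKE):

First convert KE to Joules: KE = 6772.2 eV = 1.085 × 10^-15 J

λ = h/√(2mKE)
λ = (6.626 × 10^-34 J·s) / √(2 × 6.64 × 10^-27 kg × 1.085 × 10^-15 J)
λ = 1.75 × 10^-13 m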